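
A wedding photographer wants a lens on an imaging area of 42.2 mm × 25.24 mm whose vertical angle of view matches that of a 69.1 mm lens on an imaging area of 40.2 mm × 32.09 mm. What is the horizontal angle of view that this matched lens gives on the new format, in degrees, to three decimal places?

Equal vertical AOV ⇒ f₂ = f₁ · 25.24/32.09 = 69.1 × 0.78654 ≈ 54.3498 mm.
Horizontal AOV on the new format = 2·arctan(42.2 / (2 × 54.3498)) = 2·arctan(0.38823) ≈ 42.4350°.

42.435°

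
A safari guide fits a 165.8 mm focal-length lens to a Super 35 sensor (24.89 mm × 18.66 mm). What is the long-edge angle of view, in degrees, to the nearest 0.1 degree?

8.6°

Angle of view α = 2·arctan(w/2f) with w = 24.89 mm and f = 165.8 mm.
w/2f = 0.07506; arctan(0.07506) ≈ 4.2926°, so α ≈ 8.5852°.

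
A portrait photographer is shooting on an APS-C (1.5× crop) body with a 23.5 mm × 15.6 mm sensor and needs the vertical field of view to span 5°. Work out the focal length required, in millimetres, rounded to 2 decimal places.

178.65 mm

From α = 2·arctan(h/2f) we get f = h / (2·tan(α/2)).
With h = 15.6 mm and α/2 = 2.5°, tan(α/2) ≈ 0.04366, so f ≈ 15.6 / 0.08732 ≈ 178.6494 mm.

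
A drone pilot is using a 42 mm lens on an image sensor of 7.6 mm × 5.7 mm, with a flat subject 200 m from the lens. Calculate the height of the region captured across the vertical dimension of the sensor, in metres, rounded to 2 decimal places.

27.14 m

dₒ: 200 m = 200000 mm.
Similar triangles through the lens centre give W/dₒ = h/dᵢ; with 1/f = 1/dₒ + 1/dᵢ this gives W = h·(dₒ − f)/f.
W = 5.7 mm × (200000 − 42) / 42 = 5.7 × 4760.9048 ≈ 27137.157 mm = 27.1372 m.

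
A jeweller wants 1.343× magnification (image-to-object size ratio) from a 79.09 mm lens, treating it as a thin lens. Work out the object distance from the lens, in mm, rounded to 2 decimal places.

137.98 mm

With m = dᵢ/dₒ and 1/f = 1/dₒ + 1/dᵢ, substituting dᵢ = m·dₒ gives 1/f = (1 + 1/m)/dₒ, hence dₒ = f·(1 + 1/m).
dₒ = 79.09 × (1 + 1/1.343) = 79.09 × 1.74460 ≈ 137.981 mm.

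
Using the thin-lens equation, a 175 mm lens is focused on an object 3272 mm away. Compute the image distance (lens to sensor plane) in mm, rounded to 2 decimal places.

184.89 mm

1/dᵢ = 1/f − 1/dₒ = 1/175 − 1/3272 = 0.0054087 mm⁻¹.
dᵢ = 1/0.0054087 ≈ 184.8886 mm.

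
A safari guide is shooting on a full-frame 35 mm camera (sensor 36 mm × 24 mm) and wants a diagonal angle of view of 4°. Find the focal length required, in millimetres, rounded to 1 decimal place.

Sensor diagonal = √(36² + 24²) = √1872.0000 ≈ 43.2666 mm.
From α = 2·arctan(d/2f) we get f = d / (2·tan(α/2)).
With d = 43.2666 mm and α/2 = 2°, tan(α/2) ≈ 0.03492, so f ≈ 43.2666 / 0.06984 ≈ 619.4969 mm.

619.5 mm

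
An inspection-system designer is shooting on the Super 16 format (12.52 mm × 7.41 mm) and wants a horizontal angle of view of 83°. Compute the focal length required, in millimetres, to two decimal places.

7.08 mm

From α = 2·arctan(w/2f) we get f = w / (2·tan(α/2)).
With w = 12.52 mm and α/2 = 41.5°, tan(α/2) ≈ 0.88473, so f ≈ 12.52 / 1.76945 ≈ 7.0756 mm.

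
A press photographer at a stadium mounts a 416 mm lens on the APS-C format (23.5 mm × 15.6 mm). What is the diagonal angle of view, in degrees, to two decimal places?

Sensor diagonal = √(23.5² + 15.6²) = √795.6100 ≈ 28.2066 mm.
Angle of view α = 2·arctan(d/2f) with d = 28.2066 mm and f = 416 mm.
d/2f = 0.03390; arctan(0.03390) ≈ 1.9417°, so α ≈ 3.8834°.

3.88°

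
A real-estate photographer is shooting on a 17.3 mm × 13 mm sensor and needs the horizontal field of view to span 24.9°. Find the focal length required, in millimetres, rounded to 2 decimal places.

From α = 2·arctan(w/2f) we get f = w / (2·tan(α/2)).
With w = 17.3 mm and α/2 = 12.45°, tan(α/2) ≈ 0.22078, so f ≈ 17.3 / 0.44156 ≈ 39.1794 mm.

39.18 mm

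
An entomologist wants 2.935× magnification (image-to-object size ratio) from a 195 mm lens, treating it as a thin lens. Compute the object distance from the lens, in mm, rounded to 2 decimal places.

261.44 mm

With m = dᵢ/dₒ and 1/f = 1/dₒ + 1/dᵢ, substituting dᵢ = m·dₒ gives 1/f = (1 + 1/m)/dₒ, hence dₒ = f·(1 + 1/m).
dₒ = 195 × (1 + 1/2.935) = 195 × 1.34072 ≈ 261.440 mm.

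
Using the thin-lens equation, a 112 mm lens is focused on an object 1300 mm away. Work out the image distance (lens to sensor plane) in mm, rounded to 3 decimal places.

1/dᵢ = 1/f − 1/dₒ = 1/112 − 1/1300 = 0.0081593 mm⁻¹.
dᵢ = 1/0.0081593 ≈ 122.5589 mm.

122.559 mm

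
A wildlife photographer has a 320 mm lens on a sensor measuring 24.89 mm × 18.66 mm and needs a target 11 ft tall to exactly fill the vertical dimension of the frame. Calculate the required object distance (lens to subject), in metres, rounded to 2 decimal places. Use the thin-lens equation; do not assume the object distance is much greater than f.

57.82 m

W: 11 ft × 304.8 mm/ft = 3352.80 mm.
Magnification m = h/W = dᵢ/dₒ; combined with 1/f = 1/dₒ + 1/dᵢ this gives dₒ = f·(1 + W/h).
dₒ = 320 mm × (1 + 3352.8/18.66) = 320 × 180.6785 ≈ 57817.104 mm = 57.8171 m.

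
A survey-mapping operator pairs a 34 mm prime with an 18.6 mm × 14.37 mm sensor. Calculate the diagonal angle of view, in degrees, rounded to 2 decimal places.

Sensor diagonal = √(18.6² + 14.37²) = √552.4569 ≈ 23.5044 mm.
Angle of view α = 2·arctan(d/2f) with d = 23.5044 mm and f = 34 mm.
d/2f = 0.34565; arctan(0.34565) ≈ 19.0679°, so α ≈ 38.1357°.

38.14°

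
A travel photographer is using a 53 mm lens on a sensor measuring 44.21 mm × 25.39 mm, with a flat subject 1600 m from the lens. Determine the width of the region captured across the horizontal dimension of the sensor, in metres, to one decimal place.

dₒ: 1600 m = 1.6e+06 mm.
Similar triangles through the lens centre give W/dₒ = w/dᵢ; with 1/f = 1/dₒ + 1/dᵢ this gives W = w·(dₒ − f)/f.
W = 44.21 mm × (1.6e+06 − 53) / 53 = 44.21 × 30187.6792 ≈ 1334597.299 mm = 1334.6 m.

1334.6 m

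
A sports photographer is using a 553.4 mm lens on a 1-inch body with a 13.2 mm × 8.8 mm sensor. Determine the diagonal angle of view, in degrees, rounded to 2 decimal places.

Sensor diagonal = √(13.2² + 8.8²) = √251.6800 ≈ 15.8644 mm.
Angle of view α = 2·arctan(d/2f) with d = 15.8644 mm and f = 553.4 mm.
d/2f = 0.01433; arctan(0.01433) ≈ 0.8212°, so α ≈ 1.6424°.

1.64°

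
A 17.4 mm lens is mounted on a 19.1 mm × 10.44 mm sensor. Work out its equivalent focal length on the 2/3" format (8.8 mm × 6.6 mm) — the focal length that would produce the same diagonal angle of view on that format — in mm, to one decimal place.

8.8 mm

Sensor diagonal = √(19.1² + 10.44²) = √473.8036 ≈ 21.7670 mm.
Sensor diagonal = √(8.8² + 6.6²) = √121.0000 ≈ 11.0000 mm.
Equal angle of view means equal diagonal/f ratio, so f₂ = f₁ · (diagonal₂/diagonal₁) = 17.4 × 11.0000/21.7670.
f₂ = 17.4 × 0.50535 ≈ 8.793 mm.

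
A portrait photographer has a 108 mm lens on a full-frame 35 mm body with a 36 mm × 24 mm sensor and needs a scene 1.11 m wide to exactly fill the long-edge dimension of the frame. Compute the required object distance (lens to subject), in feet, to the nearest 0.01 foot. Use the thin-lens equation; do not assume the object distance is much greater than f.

11.28 ft

W: 1.11 m = 1110 mm.
Magnification m = w/W = dᵢ/dₒ; combined with 1/f = 1/dₒ + 1/dᵢ this gives dₒ = f·(1 + W/w).
dₒ = 108 mm × (1 + 1110/36) = 108 × 31.8333 ≈ 3438.000 mm = 3438.000/304.8 ft = 11.2795 ft.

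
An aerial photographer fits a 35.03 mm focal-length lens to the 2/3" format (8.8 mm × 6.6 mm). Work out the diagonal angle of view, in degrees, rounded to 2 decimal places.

Sensor diagonal = √(8.8² + 6.6²) = √121.0000 ≈ 11.0000 mm.
Angle of view α = 2·arctan(d/2f) with d = 11.0000 mm and f = 35.03 mm.
d/2f = 0.15701; arctan(0.15701) ≈ 8.9231°, so α ≈ 17.8461°.

17.85°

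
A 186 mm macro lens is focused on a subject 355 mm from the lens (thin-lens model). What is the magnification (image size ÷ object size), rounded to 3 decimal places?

Thin lens: 1/f = 1/dₒ + 1/dᵢ → 1/dᵢ = 1/186 − 1/355 = 0.0025594 mm⁻¹, so dᵢ ≈ 390.7101 mm.
Magnification m = dᵢ/dₒ = 390.7101/355 ≈ 1.10059.

1.101×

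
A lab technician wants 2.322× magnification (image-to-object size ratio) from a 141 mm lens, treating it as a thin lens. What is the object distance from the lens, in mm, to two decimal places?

With m = dᵢ/dₒ and 1/f = 1/dₒ + 1/dᵢ, substituting dᵢ = m·dₒ gives 1/f = (1 + 1/m)/dₒ, hence dₒ = f·(1 + 1/m).
dₒ = 141 × (1 + 1/2.322) = 141 × 1.43066 ≈ 201.724 mm.

201.72 mm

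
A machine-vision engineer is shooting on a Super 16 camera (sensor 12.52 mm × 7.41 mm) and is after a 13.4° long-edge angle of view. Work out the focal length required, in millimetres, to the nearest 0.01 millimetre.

From α = 2·arctan(w/2f) we get f = w / (2·tan(α/2)).
With w = 12.52 mm and α/2 = 6.7°, tan(α/2) ≈ 0.11747, so f ≈ 12.52 / 0.23495 ≈ 53.2888 mm.

53.29 mm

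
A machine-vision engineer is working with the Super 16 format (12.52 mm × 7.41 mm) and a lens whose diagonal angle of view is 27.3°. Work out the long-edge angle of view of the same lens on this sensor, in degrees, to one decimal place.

23.6°

Sensor diagonal = √(12.52² + 7.41²) = √211.6585 ≈ 14.5485 mm.
From the diagonal AOV: f = 14.5485 / (2·tan(13.65°)) = 14.5485 / 0.48570 ≈ 29.9537 mm.
Long-edge AOV = 2·arctan(12.52 / (2 × 29.9537)) = 2·arctan(0.20899) ≈ 23.6086°.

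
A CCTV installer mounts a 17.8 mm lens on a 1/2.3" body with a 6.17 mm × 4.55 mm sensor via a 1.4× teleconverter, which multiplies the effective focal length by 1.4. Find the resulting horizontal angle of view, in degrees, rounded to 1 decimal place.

14.1°

Effective focal length f = 17.8 × 1.4 = 24.92 mm.
α = 2·arctan(6.17 / (2 × 24.92)) = 2·arctan(0.12380) ≈ 14.1142°.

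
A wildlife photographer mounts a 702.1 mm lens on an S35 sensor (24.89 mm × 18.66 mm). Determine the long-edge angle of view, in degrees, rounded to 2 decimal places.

2.03°

Angle of view α = 2·arctan(w/2f) with w = 24.89 mm and f = 702.1 mm.
w/2f = 0.01773; arctan(0.01773) ≈ 1.0155°, so α ≈ 2.0310°.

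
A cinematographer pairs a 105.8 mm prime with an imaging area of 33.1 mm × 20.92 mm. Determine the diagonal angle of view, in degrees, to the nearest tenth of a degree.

Sensor diagonal = √(33.1² + 20.92²) = √1533.2564 ≈ 39.1568 mm.
Angle of view α = 2·arctan(d/2f) with d = 39.1568 mm and f = 105.8 mm.
d/2f = 0.18505; arctan(0.18505) ≈ 10.4841°, so α ≈ 20.9681°.

21.0°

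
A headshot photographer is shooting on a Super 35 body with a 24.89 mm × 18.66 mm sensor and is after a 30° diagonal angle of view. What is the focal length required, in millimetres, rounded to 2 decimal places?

Sensor diagonal = √(24.89² + 18.66²) = √967.7077 ≈ 31.1080 mm.
From α = 2·arctan(d/2f) we get f = d / (2·tan(α/2)).
With d = 31.1080 mm and α/2 = 15°, tan(α/2) ≈ 0.26795, so f ≈ 31.1080 / 0.53590 ≈ 58.0483 mm.

58.05 mm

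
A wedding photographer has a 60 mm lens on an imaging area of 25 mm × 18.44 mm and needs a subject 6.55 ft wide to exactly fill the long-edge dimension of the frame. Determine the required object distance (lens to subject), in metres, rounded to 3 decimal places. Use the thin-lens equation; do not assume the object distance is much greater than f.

W: 6.55 ft × 304.8 mm/ft = 1996.44 mm.
Magnification m = w/W = dᵢ/dₒ; combined with 1/f = 1/dₒ + 1/dᵢ this gives dₒ = f·(1 + W/w).
dₒ = 60 mm × (1 + 1996.44/25) = 60 × 80.8576 ≈ 4851.456 mm = 4.85146 m.

4.851 m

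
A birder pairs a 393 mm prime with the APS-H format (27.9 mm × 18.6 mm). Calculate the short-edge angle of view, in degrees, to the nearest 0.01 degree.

Angle of view α = 2·arctan(h/2f) with h = 18.6 mm and f = 393 mm.
h/2f = 0.02366; arctan(0.02366) ≈ 1.3556°, so α ≈ 2.7112°.

2.71°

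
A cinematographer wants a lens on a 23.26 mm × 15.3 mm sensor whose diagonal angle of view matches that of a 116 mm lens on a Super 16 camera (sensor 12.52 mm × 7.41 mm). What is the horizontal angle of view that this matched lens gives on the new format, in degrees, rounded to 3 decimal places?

5.998°

Sensor diagonal = √(12.52² + 7.41²) = √211.6585 ≈ 14.5485 mm.
Sensor diagonal = √(23.26² + 15.3²) = √775.1176 ≈ 27.8409 mm.
Equal diagonal AOV ⇒ f₂ = f₁ · 27.8409/14.5485 = 116 × 1.91367 ≈ 221.9852 mm.
Horizontal AOV on the new format = 2·arctan(23.26 / (2 × 221.9852)) = 2·arctan(0.05239) ≈ 5.9981°.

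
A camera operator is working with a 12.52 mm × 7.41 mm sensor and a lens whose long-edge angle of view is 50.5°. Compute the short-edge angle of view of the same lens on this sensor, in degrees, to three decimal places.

From the long-edge AOV: f = 12.52 / (2·tan(25.25°)) = 12.52 / 0.94326 ≈ 13.2731 mm.
Short-edge AOV = 2·arctan(7.41 / (2 × 13.2731)) = 2·arctan(0.27914) ≈ 31.1927°.

31.193°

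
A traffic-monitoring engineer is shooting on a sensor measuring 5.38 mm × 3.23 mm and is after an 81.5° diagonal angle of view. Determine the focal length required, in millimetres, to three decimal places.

Sensor diagonal = √(5.38² + 3.23²) = √39.3773 ≈ 6.2751 mm.
From α = 2·arctan(d/2f) we get f = d / (2·tan(α/2)).
With d = 6.2751 mm and α/2 = 40.75°, tan(α/2) ≈ 0.86166, so f ≈ 6.2751 / 1.72331 ≈ 3.6413 mm.

3.641 mm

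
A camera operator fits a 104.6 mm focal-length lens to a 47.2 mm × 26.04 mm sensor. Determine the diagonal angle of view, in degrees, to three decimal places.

Sensor diagonal = √(47.2² + 26.04²) = √2905.9216 ≈ 53.9066 mm.
Angle of view α = 2·arctan(d/2f) with d = 53.9066 mm and f = 104.6 mm.
d/2f = 0.25768; arctan(0.25768) ≈ 14.4496°, so α ≈ 28.8992°.

28.899°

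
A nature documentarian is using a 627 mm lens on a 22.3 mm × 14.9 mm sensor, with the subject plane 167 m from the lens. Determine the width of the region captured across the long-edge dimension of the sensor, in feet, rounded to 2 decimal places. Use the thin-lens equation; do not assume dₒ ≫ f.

19.41 ft

dₒ: 167 m = 167000 mm.
Similar triangles through the lens centre give W/dₒ = w/dᵢ; with 1/f = 1/dₒ + 1/dᵢ this gives W = w·(dₒ − f)/f.
W = 22.3 mm × (167000 − 627) / 627 = 22.3 × 265.3477 ≈ 5917.253 mm = 5917.253/304.8 ft = 19.4136 ft.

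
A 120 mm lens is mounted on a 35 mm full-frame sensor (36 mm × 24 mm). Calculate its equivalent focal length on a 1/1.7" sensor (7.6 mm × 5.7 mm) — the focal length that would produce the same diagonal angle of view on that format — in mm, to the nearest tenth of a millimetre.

26.3 mm

Sensor diagonal = √(36² + 24²) = √1872.0000 ≈ 43.2666 mm.
Sensor diagonal = √(7.6² + 5.7²) = √90.2500 ≈ 9.5000 mm.
Equal angle of view means equal diagonal/f ratio, so f₂ = f₁ · (diagonal₂/diagonal₁) = 120 × 9.5000/43.2666.
f₂ = 120 × 0.21957 ≈ 26.348 mm.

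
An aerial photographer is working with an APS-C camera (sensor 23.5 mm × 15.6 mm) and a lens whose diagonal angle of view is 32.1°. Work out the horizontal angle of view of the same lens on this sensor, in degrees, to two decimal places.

Sensor diagonal = √(23.5² + 15.6²) = √795.6100 ≈ 28.2066 mm.
From the diagonal AOV: f = 28.2066 / (2·tan(16.05°)) = 28.2066 / 0.57538 ≈ 49.0225 mm.
Horizontal AOV = 2·arctan(23.5 / (2 × 49.0225)) = 2·arctan(0.23969) ≈ 26.9574°.

26.96°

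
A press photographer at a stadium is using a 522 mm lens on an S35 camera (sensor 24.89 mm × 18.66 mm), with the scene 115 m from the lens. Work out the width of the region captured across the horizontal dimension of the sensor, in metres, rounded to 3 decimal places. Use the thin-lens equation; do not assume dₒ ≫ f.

5.459 m

dₒ: 115 m = 115000 mm.
Similar triangles through the lens centre give W/dₒ = w/dᵢ; with 1/f = 1/dₒ + 1/dᵢ this gives W = w·(dₒ − f)/f.
W = 24.89 mm × (115000 − 522) / 522 = 24.89 × 219.3065 ≈ 5458.539 mm = 5.45854 m.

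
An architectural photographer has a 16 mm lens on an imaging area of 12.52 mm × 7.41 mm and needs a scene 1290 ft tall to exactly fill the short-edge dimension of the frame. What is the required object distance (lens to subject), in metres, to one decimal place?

W: 1290 ft × 304.8 mm/ft = 393191.99 mm.
Magnification m = h/W = dᵢ/dₒ; combined with 1/f = 1/dₒ + 1/dᵢ this gives dₒ = f·(1 + W/h).
dₒ = 16 mm × (1 + 393192/7.41) = 16 × 53063.3465 ≈ 849013.544 mm = 849.014 m.

849.0 m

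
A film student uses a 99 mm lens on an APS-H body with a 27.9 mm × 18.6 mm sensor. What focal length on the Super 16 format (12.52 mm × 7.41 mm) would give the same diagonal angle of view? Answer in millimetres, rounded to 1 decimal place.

Sensor diagonal = √(27.9² + 18.6²) = √1124.3700 ≈ 33.5316 mm.
Sensor diagonal = √(12.52² + 7.41²) = √211.6585 ≈ 14.5485 mm.
Equal angle of view means equal diagonal/f ratio, so f₂ = f₁ · (diagonal₂/diagonal₁) = 99 × 14.5485/33.5316.
f₂ = 99 × 0.43387 ≈ 42.953 mm.

43.0 mm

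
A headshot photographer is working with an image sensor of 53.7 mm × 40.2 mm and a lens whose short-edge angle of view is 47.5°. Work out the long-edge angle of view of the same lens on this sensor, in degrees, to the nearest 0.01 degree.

60.89°

From the short-edge AOV: f = 40.2 / (2·tan(23.75°)) = 40.2 / 0.88002 ≈ 45.6807 mm.
Long-edge AOV = 2·arctan(53.7 / (2 × 45.6807)) = 2·arctan(0.58778) ≈ 60.8919°.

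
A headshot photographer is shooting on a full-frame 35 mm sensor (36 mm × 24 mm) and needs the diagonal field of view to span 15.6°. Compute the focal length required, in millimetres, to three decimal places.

157.927 mm

Sensor diagonal = √(36² + 24²) = √1872.0000 ≈ 43.2666 mm.
From α = 2·arctan(d/2f) we get f = d / (2·tan(α/2)).
With d = 43.2666 mm and α/2 = 7.8°, tan(α/2) ≈ 0.13698, so f ≈ 43.2666 / 0.27397 ≈ 157.9270 mm.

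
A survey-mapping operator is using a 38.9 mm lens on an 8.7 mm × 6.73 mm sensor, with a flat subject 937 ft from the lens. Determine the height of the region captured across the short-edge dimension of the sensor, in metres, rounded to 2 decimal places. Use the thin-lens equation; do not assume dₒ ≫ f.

49.40 m

dₒ: 937 ft × 304.8 mm/ft = 285597.59 mm.
Similar triangles through the lens centre give W/dₒ = h/dᵢ; with 1/f = 1/dₒ + 1/dᵢ this gives W = h·(dₒ − f)/f.
W = 6.73 mm × (285598 − 38.9) / 38.9 = 6.73 × 7340.8404 ≈ 49403.856 mm = 49.4039 m.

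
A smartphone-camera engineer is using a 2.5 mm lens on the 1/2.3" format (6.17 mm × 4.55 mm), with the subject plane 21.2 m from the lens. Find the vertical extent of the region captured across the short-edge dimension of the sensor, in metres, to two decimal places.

dₒ: 21.2 m = 21200 mm.
Similar triangles through the lens centre give W/dₒ = h/dᵢ; with 1/f = 1/dₒ + 1/dᵢ this gives W = h·(dₒ − f)/f.
W = 4.55 mm × (21200 − 2.5) / 2.5 = 4.55 × 8479.0000 ≈ 38579.450 mm = 38.5794 m.

38.58 m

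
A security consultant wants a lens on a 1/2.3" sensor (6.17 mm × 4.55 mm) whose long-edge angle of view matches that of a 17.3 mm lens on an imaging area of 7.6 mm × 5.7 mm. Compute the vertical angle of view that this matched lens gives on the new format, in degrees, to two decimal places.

18.40°

Equal long-edge AOV ⇒ f₂ = f₁ · 6.17/7.6 = 17.3 × 0.81184 ≈ 14.0449 mm.
Vertical AOV on the new format = 2·arctan(4.55 / (2 × 14.0449)) = 2·arctan(0.16198) ≈ 18.4018°.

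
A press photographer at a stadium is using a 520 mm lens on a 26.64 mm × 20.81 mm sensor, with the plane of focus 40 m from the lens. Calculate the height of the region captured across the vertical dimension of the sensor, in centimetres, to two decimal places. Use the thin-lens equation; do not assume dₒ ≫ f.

158.00 cm

dₒ: 40 m = 40000 mm.
Similar triangles through the lens centre give W/dₒ = h/dᵢ; with 1/f = 1/dₒ + 1/dᵢ this gives W = h·(dₒ − f)/f.
W = 20.81 mm × (40000 − 520) / 520 = 20.81 × 75.9231 ≈ 1579.959 mm = 157.996 cm.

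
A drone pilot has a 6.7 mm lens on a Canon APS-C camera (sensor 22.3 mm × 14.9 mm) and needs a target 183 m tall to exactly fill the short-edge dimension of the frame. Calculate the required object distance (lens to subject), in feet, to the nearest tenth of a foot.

270.0 ft

W: 183 m = 183000 mm.
Magnification m = h/W = dᵢ/dₒ; combined with 1/f = 1/dₒ + 1/dᵢ this gives dₒ = f·(1 + W/h).
dₒ = 6.7 mm × (1 + 183000/14.9) = 6.7 × 12282.8792 ≈ 82295.291 mm = 82295.291/304.8 ft = 269.998 ft.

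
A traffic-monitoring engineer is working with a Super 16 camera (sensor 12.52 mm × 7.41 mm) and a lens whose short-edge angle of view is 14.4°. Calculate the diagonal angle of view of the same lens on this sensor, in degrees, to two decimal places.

27.86°

From the short-edge AOV: f = 7.41 / (2·tan(7.2°)) = 7.41 / 0.25266 ≈ 29.3281 mm.
Sensor diagonal = √(12.52² + 7.41²) = √211.6585 ≈ 14.5485 mm.
Diagonal AOV = 2·arctan(14.5485 / (2 × 29.3281)) = 2·arctan(0.24803) ≈ 27.8599°.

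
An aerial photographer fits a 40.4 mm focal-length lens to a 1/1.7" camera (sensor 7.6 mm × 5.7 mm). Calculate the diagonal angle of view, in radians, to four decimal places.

Sensor diagonal = √(7.6² + 5.7²) = √90.2500 ≈ 9.5000 mm.
Angle of view α = 2·arctan(d/2f) with d = 9.5000 mm and f = 40.4 mm.
d/2f = 0.11757; arctan(0.11757) ≈ 0.1170 rad, so α ≈ 0.2341 rad.

0.2341 rad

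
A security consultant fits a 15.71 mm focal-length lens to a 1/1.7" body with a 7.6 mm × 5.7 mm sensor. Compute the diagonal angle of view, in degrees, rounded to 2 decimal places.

Sensor diagonal = √(7.6² + 5.7²) = √90.2500 ≈ 9.5000 mm.
Angle of view α = 2·arctan(d/2f) with d = 9.5000 mm and f = 15.71 mm.
d/2f = 0.30236; arctan(0.30236) ≈ 16.8230°, so α ≈ 33.6459°.

33.65°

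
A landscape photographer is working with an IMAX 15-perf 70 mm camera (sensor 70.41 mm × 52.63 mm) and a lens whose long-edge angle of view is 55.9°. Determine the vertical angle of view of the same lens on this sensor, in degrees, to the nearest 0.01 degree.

From the long-edge AOV: f = 70.41 / (2·tan(27.95°)) = 70.41 / 1.06118 ≈ 66.3506 mm.
Vertical AOV = 2·arctan(52.63 / (2 × 66.3506)) = 2·arctan(0.39661) ≈ 43.2671°.

43.27°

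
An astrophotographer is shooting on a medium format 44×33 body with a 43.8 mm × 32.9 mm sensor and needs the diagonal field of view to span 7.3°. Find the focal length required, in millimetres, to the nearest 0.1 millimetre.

Sensor diagonal = √(43.8² + 32.9²) = √3000.8500 ≈ 54.7800 mm.
From α = 2·arctan(d/2f) we get f = d / (2·tan(α/2)).
With d = 54.7800 mm and α/2 = 3.65°, tan(α/2) ≈ 0.06379, so f ≈ 54.7800 / 0.12758 ≈ 429.3721 mm.

429.4 mm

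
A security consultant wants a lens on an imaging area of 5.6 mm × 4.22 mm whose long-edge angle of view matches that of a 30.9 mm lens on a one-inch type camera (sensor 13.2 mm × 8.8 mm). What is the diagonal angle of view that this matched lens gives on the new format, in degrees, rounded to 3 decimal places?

Equal long-edge AOV ⇒ f₂ = f₁ · 5.6/13.2 = 30.9 × 0.42424 ≈ 13.1091 mm.
Sensor diagonal = √(5.6² + 4.22²) = √49.1684 ≈ 7.0120 mm.
Diagonal AOV on the new format = 2·arctan(7.0120 / (2 × 13.1091)) = 2·arctan(0.26745) ≈ 29.9465°.

29.946°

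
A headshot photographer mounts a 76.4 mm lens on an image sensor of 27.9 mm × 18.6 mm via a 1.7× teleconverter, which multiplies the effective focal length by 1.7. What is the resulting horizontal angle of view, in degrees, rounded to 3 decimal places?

Effective focal length f = 76.4 × 1.7 = 129.88 mm.
α = 2·arctan(27.9 / (2 × 129.88)) = 2·arctan(0.10741) ≈ 12.2609°.

12.261°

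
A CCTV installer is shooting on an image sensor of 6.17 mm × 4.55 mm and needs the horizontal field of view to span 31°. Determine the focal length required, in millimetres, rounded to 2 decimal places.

From α = 2·arctan(w/2f) we get f = w / (2·tan(α/2)).
With w = 6.17 mm and α/2 = 15.5°, tan(α/2) ≈ 0.27732, so f ≈ 6.17 / 0.55465 ≈ 11.1242 mm.

11.12 mm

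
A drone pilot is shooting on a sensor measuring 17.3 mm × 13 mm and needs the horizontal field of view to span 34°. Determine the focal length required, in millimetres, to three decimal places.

From α = 2·arctan(w/2f) we get f = w / (2·tan(α/2)).
With w = 17.3 mm and α/2 = 17°, tan(α/2) ≈ 0.30573, so f ≈ 17.3 / 0.61146 ≈ 28.2929 mm.

28.293 mm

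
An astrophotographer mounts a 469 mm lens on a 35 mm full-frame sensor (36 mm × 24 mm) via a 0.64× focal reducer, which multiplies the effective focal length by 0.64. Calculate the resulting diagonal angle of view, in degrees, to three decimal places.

Effective focal length f = 469 × 0.64 = 300.16 mm.
Sensor diagonal = √(36² + 24²) = √1872.0000 ≈ 43.2666 mm.
α = 2·arctan(43.267 / (2 × 300.16)) = 2·arctan(0.07207) ≈ 8.2447°.

8.245°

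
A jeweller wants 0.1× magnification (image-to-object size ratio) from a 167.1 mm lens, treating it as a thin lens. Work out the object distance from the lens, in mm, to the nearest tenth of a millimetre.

With m = dᵢ/dₒ and 1/f = 1/dₒ + 1/dᵢ, substituting dᵢ = m·dₒ gives 1/f = (1 + 1/m)/dₒ, hence dₒ = f·(1 + 1/m).
dₒ = 167.1 × (1 + 1/0.1) = 167.1 × 11.00000 ≈ 1838.100 mm.

1838.1 mm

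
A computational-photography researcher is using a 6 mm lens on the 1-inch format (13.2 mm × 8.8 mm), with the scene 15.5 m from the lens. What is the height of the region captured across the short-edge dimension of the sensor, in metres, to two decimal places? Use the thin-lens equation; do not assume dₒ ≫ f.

22.72 m

dₒ: 15.5 m = 15500 mm.
Similar triangles through the lens centre give W/dₒ = h/dᵢ; with 1/f = 1/dₒ + 1/dᵢ this gives W = h·(dₒ − f)/f.
W = 8.8 mm × (15500 − 6) / 6 = 8.8 × 2582.3333 ≈ 22724.533 mm = 22.7245 m.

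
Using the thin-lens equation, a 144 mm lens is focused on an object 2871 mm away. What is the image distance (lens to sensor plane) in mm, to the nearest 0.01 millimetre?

1/dᵢ = 1/f − 1/dₒ = 1/144 − 1/2871 = 0.0065961 mm⁻¹.
dᵢ = 1/0.0065961 ≈ 151.6040 mm.

151.60 mm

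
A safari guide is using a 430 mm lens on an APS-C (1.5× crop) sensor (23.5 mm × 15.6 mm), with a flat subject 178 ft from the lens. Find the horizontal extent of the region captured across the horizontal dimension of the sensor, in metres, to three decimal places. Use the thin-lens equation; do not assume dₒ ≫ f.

dₒ: 178 ft × 304.8 mm/ft = 54254.40 mm.
Similar triangles through the lens centre give W/dₒ = w/dᵢ; with 1/f = 1/dₒ + 1/dᵢ this gives W = w·(dₒ − f)/f.
W = 23.5 mm × (54254.4 − 430) / 430 = 23.5 × 125.1730 ≈ 2941.566 mm = 2.94157 m.

2.942 m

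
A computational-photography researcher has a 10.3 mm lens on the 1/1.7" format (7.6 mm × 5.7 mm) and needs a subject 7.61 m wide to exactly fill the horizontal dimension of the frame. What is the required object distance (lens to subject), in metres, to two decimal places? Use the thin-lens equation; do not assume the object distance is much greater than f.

10.32 m

W: 7.61 m = 7610 mm.
Magnification m = w/W = dᵢ/dₒ; combined with 1/f = 1/dₒ + 1/dᵢ this gives dₒ = f·(1 + W/w).
dₒ = 10.3 mm × (1 + 7610/7.6) = 10.3 × 1002.3158 ≈ 10323.853 mm = 10.3239 m.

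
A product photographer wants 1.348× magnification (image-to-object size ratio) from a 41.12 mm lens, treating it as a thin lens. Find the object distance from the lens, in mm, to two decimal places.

71.62 mm

With m = dᵢ/dₒ and 1/f = 1/dₒ + 1/dᵢ, substituting dᵢ = m·dₒ gives 1/f = (1 + 1/m)/dₒ, hence dₒ = f·(1 + 1/m).
dₒ = 41.12 × (1 + 1/1.348) = 41.12 × 1.74184 ≈ 71.624 mm.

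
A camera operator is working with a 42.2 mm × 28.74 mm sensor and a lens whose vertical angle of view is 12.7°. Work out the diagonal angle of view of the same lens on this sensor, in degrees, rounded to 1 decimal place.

From the vertical AOV: f = 28.74 / (2·tan(6.35°)) = 28.74 / 0.22257 ≈ 129.1286 mm.
Sensor diagonal = √(42.2² + 28.74²) = √2606.8276 ≈ 51.0571 mm.
Diagonal AOV = 2·arctan(51.0571 / (2 × 129.1286)) = 2·arctan(0.19770) ≈ 22.3662°.

22.4°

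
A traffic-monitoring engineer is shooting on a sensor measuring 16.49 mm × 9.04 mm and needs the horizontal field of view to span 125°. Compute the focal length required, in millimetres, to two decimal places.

4.29 mm

From α = 2·arctan(w/2f) we get f = w / (2·tan(α/2)).
With w = 16.49 mm and α/2 = 62.5°, tan(α/2) ≈ 1.92098, so f ≈ 16.49 / 3.84196 ≈ 4.2921 mm.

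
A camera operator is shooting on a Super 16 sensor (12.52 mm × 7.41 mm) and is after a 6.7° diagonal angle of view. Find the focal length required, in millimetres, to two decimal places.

Sensor diagonal = √(12.52² + 7.41²) = √211.6585 ≈ 14.5485 mm.
From α = 2·arctan(d/2f) we get f = d / (2·tan(α/2)).
With d = 14.5485 mm and α/2 = 3.35°, tan(α/2) ≈ 0.05854, so f ≈ 14.5485 / 0.11707 ≈ 124.2712 mm.

124.27 mm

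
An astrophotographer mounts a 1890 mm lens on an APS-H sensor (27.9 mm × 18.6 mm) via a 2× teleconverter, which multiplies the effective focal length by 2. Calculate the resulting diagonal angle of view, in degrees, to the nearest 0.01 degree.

Effective focal length f = 1890 × 2 = 3780 mm.
Sensor diagonal = √(27.9² + 18.6²) = √1124.3700 ≈ 33.5316 mm.
α = 2·arctan(33.532 / (2 × 3780)) = 2·arctan(0.00444) ≈ 0.5083°.

0.51°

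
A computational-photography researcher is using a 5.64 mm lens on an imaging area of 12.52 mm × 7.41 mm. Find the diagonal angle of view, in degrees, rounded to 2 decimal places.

Sensor diagonal = √(12.52² + 7.41²) = √211.6585 ≈ 14.5485 mm.
Angle of view α = 2·arctan(d/2f) with d = 14.5485 mm and f = 5.64 mm.
d/2f = 1.28976; arctan(1.28976) ≈ 52.2122°, so α ≈ 104.4244°.

104.42°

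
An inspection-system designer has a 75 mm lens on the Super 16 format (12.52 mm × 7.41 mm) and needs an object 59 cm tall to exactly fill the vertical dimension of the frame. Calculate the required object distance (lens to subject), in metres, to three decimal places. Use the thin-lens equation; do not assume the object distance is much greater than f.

W: 59 cm = 590 mm.
Magnification m = h/W = dᵢ/dₒ; combined with 1/f = 1/dₒ + 1/dᵢ this gives dₒ = f·(1 + W/h).
dₒ = 75 mm × (1 + 590/7.41) = 75 × 80.6221 ≈ 6046.660 mm = 6.04666 m.

6.047 m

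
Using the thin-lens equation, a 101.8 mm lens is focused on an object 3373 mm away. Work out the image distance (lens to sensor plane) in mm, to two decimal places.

1/dᵢ = 1/f − 1/dₒ = 1/101.8 − 1/3373 = 0.0095267 mm⁻¹.
dᵢ = 1/0.0095267 ≈ 104.9680 mm.

104.97 mm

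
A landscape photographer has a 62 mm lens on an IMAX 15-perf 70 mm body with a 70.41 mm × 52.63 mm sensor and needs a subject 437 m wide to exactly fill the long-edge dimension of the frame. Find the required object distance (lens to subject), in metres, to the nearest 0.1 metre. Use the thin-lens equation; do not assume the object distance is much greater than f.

W: 437 m = 437000 mm.
Magnification m = w/W = dᵢ/dₒ; combined with 1/f = 1/dₒ + 1/dᵢ this gives dₒ = f·(1 + W/w).
dₒ = 62 mm × (1 + 437000/70.41) = 62 × 6207.5048 ≈ 384865.295 mm = 384.865 m.

384.9 m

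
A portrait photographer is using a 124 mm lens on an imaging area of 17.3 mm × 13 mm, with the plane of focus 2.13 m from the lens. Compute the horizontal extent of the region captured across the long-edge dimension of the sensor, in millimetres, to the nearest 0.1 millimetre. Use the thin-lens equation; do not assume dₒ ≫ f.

279.9 mm

dₒ: 2.13 m = 2130 mm.
Similar triangles through the lens centre give W/dₒ = w/dᵢ; with 1/f = 1/dₒ + 1/dᵢ this gives W = w·(dₒ − f)/f.
W = 17.3 mm × (2130 − 124) / 124 = 17.3 × 16.1774 ≈ 279.869 mm.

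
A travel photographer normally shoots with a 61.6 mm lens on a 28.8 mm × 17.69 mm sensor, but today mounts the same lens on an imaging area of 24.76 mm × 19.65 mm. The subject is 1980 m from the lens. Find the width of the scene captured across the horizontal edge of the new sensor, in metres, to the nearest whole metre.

796 m

The focal length stays 61.6 mm; the relevant sensor dimension is now w = 24.76 mm. Object distance dₒ = 1980 m = 1.98e+06 mm.
Thin-lens field width W = w·(dₒ − f)/f = 24.76 × (1.98e+06 − 61.6)/61.6 ≈ 795832.383 mm = 795.832 m.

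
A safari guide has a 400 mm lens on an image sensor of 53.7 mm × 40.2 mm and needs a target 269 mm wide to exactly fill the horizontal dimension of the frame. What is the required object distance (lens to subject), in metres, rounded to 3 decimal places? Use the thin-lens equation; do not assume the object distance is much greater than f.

Magnification m = w/W = dᵢ/dₒ; combined with 1/f = 1/dₒ + 1/dᵢ this gives dₒ = f·(1 + W/w).
dₒ = 400 mm × (1 + 269/53.7) = 400 × 6.0093 ≈ 2403.724 mm = 2.40372 m.

2.404 m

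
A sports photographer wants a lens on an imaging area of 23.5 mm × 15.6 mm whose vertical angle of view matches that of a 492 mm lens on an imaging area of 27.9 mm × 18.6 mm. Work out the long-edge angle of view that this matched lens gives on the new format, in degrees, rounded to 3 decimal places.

3.262°

Equal vertical AOV ⇒ f₂ = f₁ · 15.6/18.6 = 492 × 0.83871 ≈ 412.6452 mm.
Long-edge AOV on the new format = 2·arctan(23.5 / (2 × 412.6452)) = 2·arctan(0.02847) ≈ 3.2621°.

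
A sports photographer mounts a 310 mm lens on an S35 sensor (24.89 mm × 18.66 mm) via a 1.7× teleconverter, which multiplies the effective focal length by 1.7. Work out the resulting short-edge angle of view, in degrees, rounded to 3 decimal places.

Effective focal length f = 310 × 1.7 = 527 mm.
α = 2·arctan(18.66 / (2 × 527)) = 2·arctan(0.01770) ≈ 2.0285°.

2.029°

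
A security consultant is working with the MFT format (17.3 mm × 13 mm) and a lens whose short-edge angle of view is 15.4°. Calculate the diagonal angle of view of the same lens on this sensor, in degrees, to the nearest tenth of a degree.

From the short-edge AOV: f = 13 / (2·tan(7.7°)) = 13 / 0.27041 ≈ 48.0750 mm.
Sensor diagonal = √(17.3² + 13²) = √468.2900 ≈ 21.6400 mm.
Diagonal AOV = 2·arctan(21.6400 / (2 × 48.0750)) = 2·arctan(0.22506) ≈ 25.3678°.

25.4°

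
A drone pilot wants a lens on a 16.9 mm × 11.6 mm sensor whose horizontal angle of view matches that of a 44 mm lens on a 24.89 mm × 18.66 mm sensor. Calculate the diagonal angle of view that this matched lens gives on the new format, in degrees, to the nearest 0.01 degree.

37.87°

Equal horizontal AOV ⇒ f₂ = f₁ · 16.9/24.89 = 44 × 0.67899 ≈ 29.8755 mm.
Sensor diagonal = √(16.9² + 11.6²) = √420.1700 ≈ 20.4980 mm.
Diagonal AOV on the new format = 2·arctan(20.4980 / (2 × 29.8755)) = 2·arctan(0.34306) ≈ 37.8699°.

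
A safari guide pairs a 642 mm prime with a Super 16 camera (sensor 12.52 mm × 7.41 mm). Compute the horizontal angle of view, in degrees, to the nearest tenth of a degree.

1.1°

Angle of view α = 2·arctan(w/2f) with w = 12.52 mm and f = 642 mm.
w/2f = 0.00975; arctan(0.00975) ≈ 0.5587°, so α ≈ 1.1173°.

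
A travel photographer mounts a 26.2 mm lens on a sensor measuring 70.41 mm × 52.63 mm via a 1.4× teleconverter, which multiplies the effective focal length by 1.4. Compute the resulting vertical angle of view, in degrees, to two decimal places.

71.31°

Effective focal length f = 26.2 × 1.4 = 36.68 mm.
α = 2·arctan(52.63 / (2 × 36.68)) = 2·arctan(0.71742) ≈ 71.3129°.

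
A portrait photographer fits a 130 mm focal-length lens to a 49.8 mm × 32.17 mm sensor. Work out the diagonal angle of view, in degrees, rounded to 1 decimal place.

25.7°

Sensor diagonal = √(49.8² + 32.17²) = √3514.9489 ≈ 59.2870 mm.
Angle of view α = 2·arctan(d/2f) with d = 59.2870 mm and f = 130 mm.
d/2f = 0.22803; arctan(0.22803) ≈ 12.8454°, so α ≈ 25.6907°.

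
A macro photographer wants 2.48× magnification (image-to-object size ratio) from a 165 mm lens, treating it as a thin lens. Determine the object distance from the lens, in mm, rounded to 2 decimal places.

231.53 mm

With m = dᵢ/dₒ and 1/f = 1/dₒ + 1/dᵢ, substituting dᵢ = m·dₒ gives 1/f = (1 + 1/m)/dₒ, hence dₒ = f·(1 + 1/m).
dₒ = 165 × (1 + 1/2.48) = 165 × 1.40323 ≈ 231.532 mm.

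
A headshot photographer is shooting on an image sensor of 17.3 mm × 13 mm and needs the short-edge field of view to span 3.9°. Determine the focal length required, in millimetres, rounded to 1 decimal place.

190.9 mm

From α = 2·arctan(h/2f) we get f = h / (2·tan(α/2)).
With h = 13 mm and α/2 = 1.95°, tan(α/2) ≈ 0.03405, so f ≈ 13 / 0.06809 ≈ 190.9122 mm.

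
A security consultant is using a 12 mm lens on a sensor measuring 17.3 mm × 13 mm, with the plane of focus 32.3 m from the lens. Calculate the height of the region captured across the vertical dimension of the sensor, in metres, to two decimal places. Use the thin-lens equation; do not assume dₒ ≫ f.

34.98 m

dₒ: 32.3 m = 32300 mm.
Similar triangles through the lens centre give W/dₒ = h/dᵢ; with 1/f = 1/dₒ + 1/dᵢ this gives W = h·(dₒ − f)/f.
W = 13 mm × (32300 − 12) / 12 = 13 × 2690.6667 ≈ 34978.667 mm = 34.9787 m.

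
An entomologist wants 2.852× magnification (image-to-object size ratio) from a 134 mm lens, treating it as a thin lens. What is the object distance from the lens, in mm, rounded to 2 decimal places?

180.98 mm

With m = dᵢ/dₒ and 1/f = 1/dₒ + 1/dᵢ, substituting dᵢ = m·dₒ gives 1/f = (1 + 1/m)/dₒ, hence dₒ = f·(1 + 1/m).
dₒ = 134 × (1 + 1/2.852) = 134 × 1.35063 ≈ 180.985 mm.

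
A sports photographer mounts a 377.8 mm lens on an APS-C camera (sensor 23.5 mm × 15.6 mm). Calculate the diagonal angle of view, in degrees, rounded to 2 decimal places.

4.28°

Sensor diagonal = √(23.5² + 15.6²) = √795.6100 ≈ 28.2066 mm.
Angle of view α = 2·arctan(d/2f) with d = 28.2066 mm and f = 377.8 mm.
d/2f = 0.03733; arctan(0.03733) ≈ 2.1379°, so α ≈ 4.2757°.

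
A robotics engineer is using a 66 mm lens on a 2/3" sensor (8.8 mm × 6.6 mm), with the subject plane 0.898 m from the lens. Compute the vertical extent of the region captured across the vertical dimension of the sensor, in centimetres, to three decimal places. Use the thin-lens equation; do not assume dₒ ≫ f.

8.320 cm

dₒ: 0.898 m = 898 mm.
Similar triangles through the lens centre give W/dₒ = h/dᵢ; with 1/f = 1/dₒ + 1/dᵢ this gives W = h·(dₒ − f)/f.
W = 6.6 mm × (898 − 66) / 66 = 6.6 × 12.6061 ≈ 83.200 mm = 8.32 cm.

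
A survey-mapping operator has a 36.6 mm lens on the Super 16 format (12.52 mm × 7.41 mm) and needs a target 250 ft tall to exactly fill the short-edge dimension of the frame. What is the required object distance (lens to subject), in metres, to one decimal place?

376.4 m

W: 250 ft × 304.8 mm/ft = 76200.00 mm.
Magnification m = h/W = dᵢ/dₒ; combined with 1/f = 1/dₒ + 1/dᵢ this gives dₒ = f·(1 + W/h).
dₒ = 36.6 mm × (1 + 76200/7.41) = 36.6 × 10284.4005 ≈ 376409.058 mm = 376.409 m.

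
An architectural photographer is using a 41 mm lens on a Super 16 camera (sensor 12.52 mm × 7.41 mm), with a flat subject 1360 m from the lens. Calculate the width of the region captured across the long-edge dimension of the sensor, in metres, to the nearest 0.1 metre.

415.3 m

dₒ: 1360 m = 1.36e+06 mm.
Similar triangles through the lens centre give W/dₒ = w/dᵢ; with 1/f = 1/dₒ + 1/dᵢ this gives W = w·(dₒ − f)/f.
W = 12.52 mm × (1.36e+06 − 41) / 41 = 12.52 × 33169.7317 ≈ 415285.041 mm = 415.285 m.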